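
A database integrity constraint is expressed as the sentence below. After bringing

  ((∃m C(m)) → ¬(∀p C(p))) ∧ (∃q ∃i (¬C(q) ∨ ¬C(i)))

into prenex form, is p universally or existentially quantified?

First replace A → B with ¬A ∨ B.
  (¬(∃m C(m)) ∨ ¬(∀p C(p))) ∧ (∃q ∃i (¬C(q) ∨ ¬C(i)))
Drive negations inward (¬∀x A ≡ ∃x ¬A, ¬∃x A ≡ ∀x ¬A, De Morgan for ∧/∨):
  ((∀m ¬C(m)) ∨ (∃p ¬C(p))) ∧ (∃q ∃i (¬C(q) ∨ ¬C(i)))
All bound variables are already distinct, so no renaming is needed.
Extract every quantifier outward, since the variables are now distinct and don't occur free across branches:
  ∀m ∃p ∃q ∃i ((¬C(m) ∨ ¬C(p)) ∧ (¬C(q) ∨ ¬C(i)))
The quantifier ∀p sits under an odd number of negations (counting the antecedent side of each →), so it flips to ∃p.

existential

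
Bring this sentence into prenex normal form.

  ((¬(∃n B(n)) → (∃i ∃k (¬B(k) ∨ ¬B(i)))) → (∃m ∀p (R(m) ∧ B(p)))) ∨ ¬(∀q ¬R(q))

Eliminate → and ↔ using ¬ and ∨.
  ¬(¬¬(∃n B(n)) ∨ (∃i ∃k (¬B(k) ∨ ¬B(i)))) ∨ (∃m ∀p (R(m) ∧ B(p))) ∨ ¬(∀q ¬R(q))
Push ¬ through the quantifiers and connectives to reach negation normal form:
  (∀n ¬B(n)) ∧ (∀i ∀k (B(k) ∧ B(i))) ∨ (∃m ∀p (R(m) ∧ B(p))) ∨ (∃q R(q))
All bound variables are already distinct, so no renaming is needed.
Finally move all quantifiers to the prefix:
  ∀n ∀i ∀k ∃m ∀p ∃q (¬B(n) ∧ B(k) ∧ B(i) ∨ R(m) ∧ B(p) ∨ R(q))

∀n ∀i ∀k ∃m ∀p ∃q (¬B(n) ∧ B(k) ∧ B(i) ∨ R(m) ∧ B(p) ∨ R(q))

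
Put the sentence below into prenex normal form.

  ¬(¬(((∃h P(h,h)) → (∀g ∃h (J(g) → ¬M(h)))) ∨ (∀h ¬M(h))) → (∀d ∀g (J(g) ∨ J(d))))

∃h ∃g ∀v ∃y1 ∃d ∃x (P(h,h) ∧ J(g) ∧ M(v) ∧ M(y1) ∧ ¬J(x) ∧ ¬J(d))

Rewrite implications/biconditionals: A → B as ¬A ∨ B.
  ¬(¬¬(¬(∃h P(h,h)) ∨ (∀g ∃h (¬J(g) ∨ ¬M(h))) ∨ (∀h ¬M(h))) ∨ (∀d ∀g (J(g) ∨ J(d))))
Move each ¬ inward, flipping quantifiers it crosses:
  (∃h P(h,h)) ∧ (∃g ∀h (J(g) ∧ M(h))) ∧ (∃h M(h)) ∧ (∃d ∃g (¬J(g) ∧ ¬J(d)))
Give each quantifier a distinct variable: h↦v, h↦y1, g↦x.
  (∃h P(h,h)) ∧ (∃g ∀v (J(g) ∧ M(v))) ∧ (∃y1 M(y1)) ∧ (∃d ∃x (¬J(x) ∧ ¬J(d)))
Finally move all quantifiers to the prefix:
  ∃h ∃g ∀v ∃y1 ∃d ∃x (P(h,h) ∧ J(g) ∧ M(v) ∧ M(y1) ∧ ¬J(x) ∧ ¬J(d))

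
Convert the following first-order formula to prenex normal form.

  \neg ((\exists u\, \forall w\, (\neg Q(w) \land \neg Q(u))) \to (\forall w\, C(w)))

\exists u\, \forall w\, \exists a\, (\neg Q(w) \land \neg Q(u) \land \neg C(a))

First replace A → B with ¬A ∨ B.
  \neg (\neg (\exists u\, \forall w\, (\neg Q(w) \land \neg Q(u))) \lor (\forall w\, C(w)))
Drive negations inward (¬∀x A ≡ ∃x ¬A, ¬∃x A ≡ ∀x ¬A, De Morgan for ∧/∨):
  (\exists u\, \forall w\, (\neg Q(w) \land \neg Q(u))) \land (\exists w\, \neg C(w))
Give each quantifier a distinct variable: w↦a.
  (\exists u\, \forall w\, (\neg Q(w) \land \neg Q(u))) \land (\exists a\, \neg C(a))
Extract every quantifier outward, since the variables are now distinct and don't occur free across branches:
  \exists u\, \forall w\, \exists a\, (\neg Q(w) \land \neg Q(u) \land \neg C(a))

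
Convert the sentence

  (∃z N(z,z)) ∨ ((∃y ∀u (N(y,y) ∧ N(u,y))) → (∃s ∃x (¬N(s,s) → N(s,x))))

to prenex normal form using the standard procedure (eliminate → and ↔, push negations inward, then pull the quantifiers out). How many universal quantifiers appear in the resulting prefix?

1

Rewrite implications/biconditionals: A → B as ¬A ∨ B.
  (∃z N(z,z)) ∨ ¬(∃y ∀u (N(y,y) ∧ N(u,y))) ∨ (∃s ∃x (¬¬N(s,s) ∨ N(s,x)))
Push ¬ through the quantifiers and connectives to reach negation normal form:
  (∃z N(z,z)) ∨ (∀y ∃u (¬N(y,y) ∨ ¬N(u,y))) ∨ (∃s ∃x (N(s,s) ∨ N(s,x)))
All bound variables are already distinct, so no renaming is needed.
Extract every quantifier outward, since the variables are now distinct and don't occur free across branches:
  ∃z ∀y ∃u ∃s ∃x (N(z,z) ∨ ¬N(y,y) ∨ ¬N(u,y) ∨ N(s,s) ∨ N(s,x))
The prefix is ∃z ∀y ∃u ∃s ∃x: 1 universal, 4 existential.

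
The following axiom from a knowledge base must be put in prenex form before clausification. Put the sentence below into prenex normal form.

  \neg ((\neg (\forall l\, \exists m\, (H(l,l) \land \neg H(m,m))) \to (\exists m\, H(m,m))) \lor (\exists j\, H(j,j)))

Rewrite implications/biconditionals: A → B as ¬A ∨ B.
  \neg (\neg \neg (\forall l\, \exists m\, (H(l,l) \land \neg H(m,m))) \lor (\exists m\, H(m,m)) \lor (\exists j\, H(j,j)))
Move each ¬ inward, flipping quantifiers it crosses:
  (\exists l\, \forall m\, (\neg H(l,l) \lor H(m,m))) \land (\forall m\, \neg H(m,m)) \land (\forall j\, \neg H(j,j))
Give each quantifier a distinct variable: m↦w1.
  (\exists l\, \forall m\, (\neg H(l,l) \lor H(m,m))) \land (\forall w1\, \neg H(w1,w1)) \land (\forall j\, \neg H(j,j))
Finally move all quantifiers to the prefix:
  \exists l\, \forall m\, \forall w1\, \forall j\, ((\neg H(l,l) \lor H(m,m)) \land \neg H(w1,w1) \land \neg H(j,j))

\exists l\, \forall m\, \forall w1\, \forall j\, ((\neg H(l,l) \lor H(m,m)) \land \neg H(w1,w1) \land \neg H(j,j))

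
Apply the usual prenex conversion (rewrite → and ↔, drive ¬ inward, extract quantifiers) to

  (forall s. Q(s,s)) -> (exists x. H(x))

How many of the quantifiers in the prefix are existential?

2

Rewrite implications/biconditionals: A → B as ¬A ∨ B.
  ~(forall s. Q(s,s)) | (exists x. H(x))
Drive negations inward (¬∀x A ≡ ∃x ¬A, ¬∃x A ≡ ∀x ¬A, De Morgan for ∧/∨):
  (exists s. ~Q(s,s)) | (exists x. H(x))
All bound variables are already distinct, so no renaming is needed.
Finally move all quantifiers to the prefix:
  exists s. exists x. (~Q(s,s) | H(x))
The prefix is exists s exists x: 0 universal, 2 existential.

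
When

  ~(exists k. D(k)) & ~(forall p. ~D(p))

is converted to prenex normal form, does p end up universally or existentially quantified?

existential

Drive negations inward (¬∀x A ≡ ∃x ¬A, ¬∃x A ≡ ∀x ¬A, De Morgan for ∧/∨):
  (forall k. ~D(k)) & (exists p. D(p))
Pull the quantifiers to the front (each side's bound variable is not free in the other side):
  forall k. exists p. (~D(k) & D(p))
The quantifier forall p sits under an odd number of negations, so it flips to exists p.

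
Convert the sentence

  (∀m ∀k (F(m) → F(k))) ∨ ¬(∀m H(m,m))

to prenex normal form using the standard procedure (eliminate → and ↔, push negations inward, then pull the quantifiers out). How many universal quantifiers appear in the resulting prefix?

Eliminate → and ↔ using ¬ and ∨.
  (∀m ∀k (¬F(m) ∨ F(k))) ∨ ¬(∀m H(m,m))
Move each ¬ inward, flipping quantifiers it crosses:
  (∀m ∀k (¬F(m) ∨ F(k))) ∨ (∃m ¬H(m,m))
Give each quantifier a distinct variable: m↦v1.
  (∀m ∀k (¬F(m) ∨ F(k))) ∨ (∃v1 ¬H(v1,v1))
Pull the quantifiers to the front (each side's bound variable is not free in the other side):
  ∀m ∀k ∃v1 (¬F(m) ∨ F(k) ∨ ¬H(v1,v1))
The prefix is ∀m ∀k ∃v1: 2 universal, 1 existential.

2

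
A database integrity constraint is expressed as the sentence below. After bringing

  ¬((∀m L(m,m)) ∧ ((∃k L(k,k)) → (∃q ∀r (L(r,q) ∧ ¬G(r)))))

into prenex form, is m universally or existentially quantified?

existential

Eliminate → and ↔ using ¬ and ∨.
  ¬((∀m L(m,m)) ∧ (¬(∃k L(k,k)) ∨ (∃q ∀r (L(r,q) ∧ ¬G(r)))))
Move each ¬ inward, flipping quantifiers it crosses:
  (∃m ¬L(m,m)) ∨ (∃k L(k,k)) ∧ (∀q ∃r (¬L(r,q) ∨ G(r)))
All bound variables are already distinct, so no renaming is needed.
Finally move all quantifiers to the prefix:
  ∃m ∃k ∀q ∃r (¬L(m,m) ∨ L(k,k) ∧ (¬L(r,q) ∨ G(r)))
The quantifier ∀m sits under an odd number of negations (counting the antecedent side of each →), so it flips to ∃m.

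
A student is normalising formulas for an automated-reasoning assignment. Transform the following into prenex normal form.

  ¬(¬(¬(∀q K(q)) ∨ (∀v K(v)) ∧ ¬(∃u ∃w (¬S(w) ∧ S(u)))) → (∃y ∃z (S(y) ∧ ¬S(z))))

Rewrite implications/biconditionals: A → B as ¬A ∨ B.
  ¬(¬¬(¬(∀q K(q)) ∨ (∀v K(v)) ∧ ¬(∃u ∃w (¬S(w) ∧ S(u)))) ∨ (∃y ∃z (S(y) ∧ ¬S(z))))
Push ¬ through the quantifiers and connectives to reach negation normal form:
  (∀q K(q)) ∧ ((∃v ¬K(v)) ∨ (∃u ∃w (¬S(w) ∧ S(u)))) ∧ (∀y ∀z (¬S(y) ∨ S(z)))
Extract every quantifier outward, since the variables are now distinct and don't occur free across branches:
  ∀q ∃v ∃u ∃w ∀y ∀z (K(q) ∧ (¬K(v) ∨ ¬S(w) ∧ S(u)) ∧ (¬S(y) ∨ S(z)))

∀q ∃v ∃u ∃w ∀y ∀z (K(q) ∧ (¬K(v) ∨ ¬S(w) ∧ S(u)) ∧ (¬S(y) ∨ S(z)))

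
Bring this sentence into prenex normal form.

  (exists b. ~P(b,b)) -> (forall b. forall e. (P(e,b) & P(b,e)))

forall b. forall q. forall e. (P(b,b) | P(e,q) & P(q,e))

Eliminate → and ↔ using ¬ and ∨.
  ~(exists b. ~P(b,b)) | (forall b. forall e. (P(e,b) & P(b,e)))
Push ¬ through the quantifiers and connectives to reach negation normal form:
  (forall b. P(b,b)) | (forall b. forall e. (P(e,b) & P(b,e)))
Rename bound variables to avoid capture: b↦q.
  (forall b. P(b,b)) | (forall q. forall e. (P(e,q) & P(q,e)))
Finally move all quantifiers to the prefix:
  forall b. forall q. forall e. (P(b,b) | P(e,q) & P(q,e))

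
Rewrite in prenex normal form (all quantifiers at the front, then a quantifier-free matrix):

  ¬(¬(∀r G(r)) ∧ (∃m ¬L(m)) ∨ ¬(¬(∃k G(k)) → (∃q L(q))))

Eliminate → and ↔ using ¬ and ∨.
  ¬(¬(∀r G(r)) ∧ (∃m ¬L(m)) ∨ ¬(¬¬(∃k G(k)) ∨ (∃q L(q))))
Drive negations inward (¬∀x A ≡ ∃x ¬A, ¬∃x A ≡ ∀x ¬A, De Morgan for ∧/∨):
  ((∀r G(r)) ∨ (∀m L(m))) ∧ ((∃k G(k)) ∨ (∃q L(q)))
Finally move all quantifiers to the prefix:
  ∀r ∀m ∃k ∃q ((G(r) ∨ L(m)) ∧ (G(k) ∨ L(q)))

∀r ∀m ∃k ∃q ((G(r) ∨ L(m)) ∧ (G(k) ∨ L(q)))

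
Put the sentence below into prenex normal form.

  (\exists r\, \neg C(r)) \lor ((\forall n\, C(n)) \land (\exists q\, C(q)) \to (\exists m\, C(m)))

Eliminate → and ↔ using ¬ and ∨.
  (\exists r\, \neg C(r)) \lor \neg ((\forall n\, C(n)) \land (\exists q\, C(q))) \lor (\exists m\, C(m))
Move each ¬ inward, flipping quantifiers it crosses:
  (\exists r\, \neg C(r)) \lor (\exists n\, \neg C(n)) \lor (\forall q\, \neg C(q)) \lor (\exists m\, C(m))
Finally move all quantifiers to the prefix:
  \exists r\, \exists n\, \forall q\, \exists m\, (\neg C(r) \lor \neg C(n) \lor \neg C(q) \lor C(m))

\exists r\, \exists n\, \forall q\, \exists m\, (\neg C(r) \lor \neg C(n) \lor \neg C(q) \lor C(m))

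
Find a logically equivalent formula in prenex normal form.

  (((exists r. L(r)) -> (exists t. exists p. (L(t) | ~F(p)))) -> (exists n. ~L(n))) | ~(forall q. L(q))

Eliminate → and ↔ using ¬ and ∨.
  ~(~(exists r. L(r)) | (exists t. exists p. (L(t) | ~F(p)))) | (exists n. ~L(n)) | ~(forall q. L(q))
Move each ¬ inward, flipping quantifiers it crosses:
  (exists r. L(r)) & (forall t. forall p. (~L(t) & F(p))) | (exists n. ~L(n)) | (exists q. ~L(q))
All bound variables are already distinct, so no renaming is needed.
Finally move all quantifiers to the prefix:
  exists r. forall t. forall p. exists n. exists q. (L(r) & ~L(t) & F(p) | ~L(n) | ~L(q))

exists r. forall t. forall p. exists n. exists q. (L(r) & ~L(t) & F(p) | ~L(n) | ~L(q))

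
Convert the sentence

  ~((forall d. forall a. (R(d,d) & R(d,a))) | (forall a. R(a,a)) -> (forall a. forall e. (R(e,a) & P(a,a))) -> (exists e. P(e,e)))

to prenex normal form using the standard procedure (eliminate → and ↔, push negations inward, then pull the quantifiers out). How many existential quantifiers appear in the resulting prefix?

First replace A → B with ¬A ∨ B.
  ~(~((forall d. forall a. (R(d,d) & R(d,a))) | (forall a. R(a,a))) | ~(forall a. forall e. (R(e,a) & P(a,a))) | (exists e. P(e,e)))
Move each ¬ inward, flipping quantifiers it crosses:
  ((forall d. forall a. (R(d,d) & R(d,a))) | (forall a. R(a,a))) & (forall a. forall e. (R(e,a) & P(a,a))) & (forall e. ~P(e,e))
Give each quantifier a distinct variable: a↦x1, a↦v1, e↦q.
  ((forall d. forall a. (R(d,d) & R(d,a))) | (forall x1. R(x1,x1))) & (forall v1. forall e. (R(e,v1) & P(v1,v1))) & (forall q. ~P(q,q))
Finally move all quantifiers to the prefix:
  forall d. forall a. forall x1. forall v1. forall e. forall q. ((R(d,d) & R(d,a) | R(x1,x1)) & R(e,v1) & P(v1,v1) & ~P(q,q))
The prefix is forall d forall a forall x1 forall v1 forall e forall q: 6 universal, 0 existential.

0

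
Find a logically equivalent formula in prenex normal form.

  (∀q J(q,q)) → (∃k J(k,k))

First replace A → B with ¬A ∨ B.
  ¬(∀q J(q,q)) ∨ (∃k J(k,k))
Push ¬ through the quantifiers and connectives to reach negation normal form:
  (∃q ¬J(q,q)) ∨ (∃k J(k,k))
All bound variables are already distinct, so no renaming is needed.
Pull the quantifiers to the front (each side's bound variable is not free in the other side):
  ∃q ∃k (¬J(q,q) ∨ J(k,k))

∃q ∃k (¬J(q,q) ∨ J(k,k))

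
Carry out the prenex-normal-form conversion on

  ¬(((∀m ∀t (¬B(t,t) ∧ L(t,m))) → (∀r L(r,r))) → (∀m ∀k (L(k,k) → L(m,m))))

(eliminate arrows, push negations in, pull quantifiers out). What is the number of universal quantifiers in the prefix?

Eliminate → and ↔ using ¬ and ∨.
  ¬(¬(¬(∀m ∀t (¬B(t,t) ∧ L(t,m))) ∨ (∀r L(r,r))) ∨ (∀m ∀k (¬L(k,k) ∨ L(m,m))))
Move each ¬ inward, flipping quantifiers it crosses:
  ((∃m ∃t (B(t,t) ∨ ¬L(t,m))) ∨ (∀r L(r,r))) ∧ (∃m ∃k (L(k,k) ∧ ¬L(m,m)))
Standardize variables apart so no two quantifiers bind the same name: m↦q.
  ((∃m ∃t (B(t,t) ∨ ¬L(t,m))) ∨ (∀r L(r,r))) ∧ (∃q ∃k (L(k,k) ∧ ¬L(q,q)))
Extract every quantifier outward, since the variables are now distinct and don't occur free across branches:
  ∃m ∃t ∀r ∃q ∃k ((B(t,t) ∨ ¬L(t,m) ∨ L(r,r)) ∧ L(k,k) ∧ ¬L(q,q))
The prefix is ∃m ∃t ∀r ∃q ∃k: 1 universal, 4 existential.

1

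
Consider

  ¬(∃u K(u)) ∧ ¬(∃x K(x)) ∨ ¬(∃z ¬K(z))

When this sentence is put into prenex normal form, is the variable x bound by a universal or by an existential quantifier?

universal

Push ¬ through the quantifiers and connectives to reach negation normal form:
  (∀u ¬K(u)) ∧ (∀x ¬K(x)) ∨ (∀z K(z))
Pull the quantifiers to the front (each side's bound variable is not free in the other side):
  ∀u ∀x ∀z (¬K(u) ∧ ¬K(x) ∨ K(z))
The quantifier ∃x sits under an odd number of negations, so it flips to ∀x.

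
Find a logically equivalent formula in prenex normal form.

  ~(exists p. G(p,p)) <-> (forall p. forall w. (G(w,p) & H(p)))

exists p. forall x1. forall w. exists w1. exists v1. forall a. ((G(p,p) | G(w,x1) & H(x1)) & (~G(v1,w1) | ~H(w1) | ~G(a,a)))

First replace A → B with ¬A ∨ B; A ↔ B as (¬A ∨ B) ∧ (¬B ∨ A).
  (~~(exists p. G(p,p)) | (forall p. forall w. (G(w,p) & H(p)))) & (~(forall p. forall w. (G(w,p) & H(p))) | ~(exists p. G(p,p)))
Move each ¬ inward, flipping quantifiers it crosses:
  ((exists p. G(p,p)) | (forall p. forall w. (G(w,p) & H(p)))) & ((exists p. exists w. (~G(w,p) | ~H(p))) | (forall p. ~G(p,p)))
Standardize variables apart so no two quantifiers bind the same name: p↦x1, p↦w1, w↦v1, p↦a.
  ((exists p. G(p,p)) | (forall x1. forall w. (G(w,x1) & H(x1)))) & ((exists w1. exists v1. (~G(v1,w1) | ~H(w1))) | (forall a. ~G(a,a)))
Extract every quantifier outward, since the variables are now distinct and don't occur free across branches:
  exists p. forall x1. forall w. exists w1. exists v1. forall a. ((G(p,p) | G(w,x1) & H(x1)) & (~G(v1,w1) | ~H(w1) | ~G(a,a)))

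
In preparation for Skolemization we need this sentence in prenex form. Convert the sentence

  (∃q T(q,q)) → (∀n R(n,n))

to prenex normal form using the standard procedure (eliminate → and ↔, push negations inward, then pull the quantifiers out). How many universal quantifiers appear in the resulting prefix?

2

First replace A → B with ¬A ∨ B.
  ¬(∃q T(q,q)) ∨ (∀n R(n,n))
Drive negations inward (¬∀x A ≡ ∃x ¬A, ¬∃x A ≡ ∀x ¬A, De Morgan for ∧/∨):
  (∀q ¬T(q,q)) ∨ (∀n R(n,n))
Finally move all quantifiers to the prefix:
  ∀q ∀n (¬T(q,q) ∨ R(n,n))
The prefix is ∀q ∀n: 2 universal, 0 existential.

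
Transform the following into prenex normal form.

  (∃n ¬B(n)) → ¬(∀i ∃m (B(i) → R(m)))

∀n ∃i ∀m (B(n) ∨ B(i) ∧ ¬R(m))

Eliminate → and ↔ using ¬ and ∨.
  ¬(∃n ¬B(n)) ∨ ¬(∀i ∃m (¬B(i) ∨ R(m)))
Drive negations inward (¬∀x A ≡ ∃x ¬A, ¬∃x A ≡ ∀x ¬A, De Morgan for ∧/∨):
  (∀n B(n)) ∨ (∃i ∀m (B(i) ∧ ¬R(m)))
All bound variables are already distinct, so no renaming is needed.
Extract every quantifier outward, since the variables are now distinct and don't occur free across branches:
  ∀n ∃i ∀m (B(n) ∨ B(i) ∧ ¬R(m))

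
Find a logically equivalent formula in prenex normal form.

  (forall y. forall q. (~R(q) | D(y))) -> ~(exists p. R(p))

exists y. exists q. forall p. (R(q) & ~D(y) | ~R(p))

Eliminate → and ↔ using ¬ and ∨.
  ~(forall y. forall q. (~R(q) | D(y))) | ~(exists p. R(p))
Move each ¬ inward, flipping quantifiers it crosses:
  (exists y. exists q. (R(q) & ~D(y))) | (forall p. ~R(p))
All bound variables are already distinct, so no renaming is needed.
Pull the quantifiers to the front (each side's bound variable is not free in the other side):
  exists y. exists q. forall p. (R(q) & ~D(y) | ~R(p))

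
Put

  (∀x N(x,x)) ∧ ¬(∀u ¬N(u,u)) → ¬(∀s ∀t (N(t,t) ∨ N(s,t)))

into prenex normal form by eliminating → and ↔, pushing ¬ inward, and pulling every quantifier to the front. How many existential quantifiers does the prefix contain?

Rewrite implications/biconditionals: A → B as ¬A ∨ B.
  ¬((∀x N(x,x)) ∧ ¬(∀u ¬N(u,u))) ∨ ¬(∀s ∀t (N(t,t) ∨ N(s,t)))
Push ¬ through the quantifiers and connectives to reach negation normal form:
  (∃x ¬N(x,x)) ∨ (∀u ¬N(u,u)) ∨ (∃s ∃t (¬N(t,t) ∧ ¬N(s,t)))
All bound variables are already distinct, so no renaming is needed.
Pull the quantifiers to the front (each side's bound variable is not free in the other side):
  ∃x ∀u ∃s ∃t (¬N(x,x) ∨ ¬N(u,u) ∨ ¬N(t,t) ∧ ¬N(s,t))
The prefix is ∃x ∀u ∃s ∃t: 1 universal, 3 existential.

3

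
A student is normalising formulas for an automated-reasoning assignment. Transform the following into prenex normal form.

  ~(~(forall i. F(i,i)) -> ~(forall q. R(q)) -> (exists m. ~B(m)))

exists i. exists q. forall m. (~F(i,i) & ~R(q) & B(m))

First replace A → B with ¬A ∨ B.
  ~(~~(forall i. F(i,i)) | ~~(forall q. R(q)) | (exists m. ~B(m)))
Move each ¬ inward, flipping quantifiers it crosses:
  (exists i. ~F(i,i)) & (exists q. ~R(q)) & (forall m. B(m))
All bound variables are already distinct, so no renaming is needed.
Extract every quantifier outward, since the variables are now distinct and don't occur free across branches:
  exists i. exists q. forall m. (~F(i,i) & ~R(q) & B(m))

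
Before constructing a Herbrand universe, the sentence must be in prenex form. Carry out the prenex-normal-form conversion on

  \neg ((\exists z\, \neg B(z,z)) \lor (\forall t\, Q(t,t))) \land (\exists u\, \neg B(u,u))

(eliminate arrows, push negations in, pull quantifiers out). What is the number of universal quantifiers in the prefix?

Push ¬ through the quantifiers and connectives to reach negation normal form:
  (\forall z\, B(z,z)) \land (\exists t\, \neg Q(t,t)) \land (\exists u\, \neg B(u,u))
All bound variables are already distinct, so no renaming is needed.
Pull the quantifiers to the front (each side's bound variable is not free in the other side):
  \forall z\, \exists t\, \exists u\, (B(z,z) \land \neg Q(t,t) \land \neg B(u,u))
The prefix is \forall z \exists t \exists u: 1 universal, 2 existential.

1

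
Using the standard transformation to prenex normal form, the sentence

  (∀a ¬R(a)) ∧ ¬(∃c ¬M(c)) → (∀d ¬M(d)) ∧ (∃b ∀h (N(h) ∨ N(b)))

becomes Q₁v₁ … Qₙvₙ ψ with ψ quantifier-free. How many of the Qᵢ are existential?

Eliminate → and ↔ using ¬ and ∨.
  ¬((∀a ¬R(a)) ∧ ¬(∃c ¬M(c))) ∨ (∀d ¬M(d)) ∧ (∃b ∀h (N(h) ∨ N(b)))
Drive negations inward (¬∀x A ≡ ∃x ¬A, ¬∃x A ≡ ∀x ¬A, De Morgan for ∧/∨):
  (∃a R(a)) ∨ (∃c ¬M(c)) ∨ (∀d ¬M(d)) ∧ (∃b ∀h (N(h) ∨ N(b)))
All bound variables are already distinct, so no renaming is needed.
Finally move all quantifiers to the prefix:
  ∃a ∃c ∀d ∃b ∀h (R(a) ∨ ¬M(c) ∨ ¬M(d) ∧ (N(h) ∨ N(b)))
The prefix is ∃a ∃c ∀d ∃b ∀h: 2 universal, 3 existential.

3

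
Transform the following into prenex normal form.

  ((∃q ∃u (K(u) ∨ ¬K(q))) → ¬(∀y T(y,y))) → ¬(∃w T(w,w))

∃q ∃u ∀y ∀w ((K(u) ∨ ¬K(q)) ∧ T(y,y) ∨ ¬T(w,w))

Eliminate → and ↔ using ¬ and ∨.
  ¬(¬(∃q ∃u (K(u) ∨ ¬K(q))) ∨ ¬(∀y T(y,y))) ∨ ¬(∃w T(w,w))
Drive negations inward (¬∀x A ≡ ∃x ¬A, ¬∃x A ≡ ∀x ¬A, De Morgan for ∧/∨):
  (∃q ∃u (K(u) ∨ ¬K(q))) ∧ (∀y T(y,y)) ∨ (∀w ¬T(w,w))
All bound variables are already distinct, so no renaming is needed.
Extract every quantifier outward, since the variables are now distinct and don't occur free across branches:
  ∃q ∃u ∀y ∀w ((K(u) ∨ ¬K(q)) ∧ T(y,y) ∨ ¬T(w,w))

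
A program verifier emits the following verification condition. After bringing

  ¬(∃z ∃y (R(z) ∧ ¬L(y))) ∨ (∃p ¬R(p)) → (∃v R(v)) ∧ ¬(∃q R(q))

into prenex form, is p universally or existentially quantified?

First replace A → B with ¬A ∨ B.
  ¬(¬(∃z ∃y (R(z) ∧ ¬L(y))) ∨ (∃p ¬R(p))) ∨ (∃v R(v)) ∧ ¬(∃q R(q))
Drive negations inward (¬∀x A ≡ ∃x ¬A, ¬∃x A ≡ ∀x ¬A, De Morgan for ∧/∨):
  (∃z ∃y (R(z) ∧ ¬L(y))) ∧ (∀p R(p)) ∨ (∃v R(v)) ∧ (∀q ¬R(q))
All bound variables are already distinct, so no renaming is needed.
Extract every quantifier outward, since the variables are now distinct and don't occur free across branches:
  ∃z ∃y ∀p ∃v ∀q (R(z) ∧ ¬L(y) ∧ R(p) ∨ R(v) ∧ ¬R(q))
The quantifier ∃p sits under an odd number of negations (counting the antecedent side of each →), so it flips to ∀p.

universal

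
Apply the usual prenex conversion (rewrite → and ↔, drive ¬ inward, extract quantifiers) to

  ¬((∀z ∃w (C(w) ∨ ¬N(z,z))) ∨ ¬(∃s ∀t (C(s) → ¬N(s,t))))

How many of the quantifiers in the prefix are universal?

Eliminate → and ↔ using ¬ and ∨.
  ¬((∀z ∃w (C(w) ∨ ¬N(z,z))) ∨ ¬(∃s ∀t (¬C(s) ∨ ¬N(s,t))))
Push ¬ through the quantifiers and connectives to reach negation normal form:
  (∃z ∀w (¬C(w) ∧ N(z,z))) ∧ (∃s ∀t (¬C(s) ∨ ¬N(s,t)))
All bound variables are already distinct, so no renaming is needed.
Finally move all quantifiers to the prefix:
  ∃z ∀w ∃s ∀t (¬C(w) ∧ N(z,z) ∧ (¬C(s) ∨ ¬N(s,t)))
The prefix is ∃z ∀w ∃s ∀t: 2 universal, 2 existential.

2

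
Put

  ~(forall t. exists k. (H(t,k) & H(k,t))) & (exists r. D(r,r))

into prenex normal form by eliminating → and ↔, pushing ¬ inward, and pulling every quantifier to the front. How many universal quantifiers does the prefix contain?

1

Push ¬ through the quantifiers and connectives to reach negation normal form:
  (exists t. forall k. (~H(t,k) | ~H(k,t))) & (exists r. D(r,r))
All bound variables are already distinct, so no renaming is needed.
Pull the quantifiers to the front (each side's bound variable is not free in the other side):
  exists t. forall k. exists r. ((~H(t,k) | ~H(k,t)) & D(r,r))
The prefix is exists t forall k exists r: 1 universal, 2 existential.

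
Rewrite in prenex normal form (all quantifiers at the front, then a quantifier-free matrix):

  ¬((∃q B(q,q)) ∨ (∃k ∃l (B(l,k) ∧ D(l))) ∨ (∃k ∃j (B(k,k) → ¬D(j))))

First replace A → B with ¬A ∨ B.
  ¬((∃q B(q,q)) ∨ (∃k ∃l (B(l,k) ∧ D(l))) ∨ (∃k ∃j (¬B(k,k) ∨ ¬D(j))))
Push ¬ through the quantifiers and connectives to reach negation normal form:
  (∀q ¬B(q,q)) ∧ (∀k ∀l (¬B(l,k) ∨ ¬D(l))) ∧ (∀k ∀j (B(k,k) ∧ D(j)))
Rename bound variables to avoid capture: k↦y1.
  (∀q ¬B(q,q)) ∧ (∀k ∀l (¬B(l,k) ∨ ¬D(l))) ∧ (∀y1 ∀j (B(y1,y1) ∧ D(j)))
Finally move all quantifiers to the prefix:
  ∀q ∀k ∀l ∀y1 ∀j (¬B(q,q) ∧ (¬B(l,k) ∨ ¬D(l)) ∧ B(y1,y1) ∧ D(j))

∀q ∀k ∀l ∀y1 ∀j (¬B(q,q) ∧ (¬B(l,k) ∨ ¬D(l)) ∧ B(y1,y1) ∧ D(j))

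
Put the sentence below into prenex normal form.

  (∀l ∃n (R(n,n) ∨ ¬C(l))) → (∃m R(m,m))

Eliminate → and ↔ using ¬ and ∨.
  ¬(∀l ∃n (R(n,n) ∨ ¬C(l))) ∨ (∃m R(m,m))
Move each ¬ inward, flipping quantifiers it crosses:
  (∃l ∀n (¬R(n,n) ∧ C(l))) ∨ (∃m R(m,m))
All bound variables are already distinct, so no renaming is needed.
Pull the quantifiers to the front (each side's bound variable is not free in the other side):
  ∃l ∀n ∃m (¬R(n,n) ∧ C(l) ∨ R(m,m))

∃l ∀n ∃m (¬R(n,n) ∧ C(l) ∨ R(m,m))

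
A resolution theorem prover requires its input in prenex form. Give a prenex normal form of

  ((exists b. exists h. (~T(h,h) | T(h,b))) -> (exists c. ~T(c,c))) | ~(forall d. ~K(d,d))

First replace A → B with ¬A ∨ B.
  ~(exists b. exists h. (~T(h,h) | T(h,b))) | (exists c. ~T(c,c)) | ~(forall d. ~K(d,d))
Move each ¬ inward, flipping quantifiers it crosses:
  (forall b. forall h. (T(h,h) & ~T(h,b))) | (exists c. ~T(c,c)) | (exists d. K(d,d))
All bound variables are already distinct, so no renaming is needed.
Extract every quantifier outward, since the variables are now distinct and don't occur free across branches:
  forall b. forall h. exists c. exists d. (T(h,h) & ~T(h,b) | ~T(c,c) | K(d,d))

forall b. forall h. exists c. exists d. (T(h,h) & ~T(h,b) | ~T(c,c) | K(d,d))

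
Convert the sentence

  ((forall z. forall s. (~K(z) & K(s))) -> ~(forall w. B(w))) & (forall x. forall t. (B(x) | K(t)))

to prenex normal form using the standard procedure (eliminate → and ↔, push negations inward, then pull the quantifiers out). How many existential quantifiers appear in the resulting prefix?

Rewrite implications/biconditionals: A → B as ¬A ∨ B.
  (~(forall z. forall s. (~K(z) & K(s))) | ~(forall w. B(w))) & (forall x. forall t. (B(x) | K(t)))
Move each ¬ inward, flipping quantifiers it crosses:
  ((exists z. exists s. (K(z) | ~K(s))) | (exists w. ~B(w))) & (forall x. forall t. (B(x) | K(t)))
All bound variables are already distinct, so no renaming is needed.
Extract every quantifier outward, since the variables are now distinct and don't occur free across branches:
  exists z. exists s. exists w. forall x. forall t. ((K(z) | ~K(s) | ~B(w)) & (B(x) | K(t)))
The prefix is exists z exists s exists w forall x forall t: 2 universal, 3 existential.

3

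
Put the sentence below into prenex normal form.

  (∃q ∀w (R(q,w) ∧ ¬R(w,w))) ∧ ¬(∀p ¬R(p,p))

∃q ∀w ∃p (R(q,w) ∧ ¬R(w,w) ∧ R(p,p))

Move each ¬ inward, flipping quantifiers it crosses:
  (∃q ∀w (R(q,w) ∧ ¬R(w,w))) ∧ (∃p R(p,p))
Finally move all quantifiers to the prefix:
  ∃q ∀w ∃p (R(q,w) ∧ ¬R(w,w) ∧ R(p,p))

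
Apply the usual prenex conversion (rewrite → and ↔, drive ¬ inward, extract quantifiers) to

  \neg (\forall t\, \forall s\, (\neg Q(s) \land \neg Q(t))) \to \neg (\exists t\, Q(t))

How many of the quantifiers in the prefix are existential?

Eliminate → and ↔ using ¬ and ∨.
  \neg \neg (\forall t\, \forall s\, (\neg Q(s) \land \neg Q(t))) \lor \neg (\exists t\, Q(t))
Move each ¬ inward, flipping quantifiers it crosses:
  (\forall t\, \forall s\, (\neg Q(s) \land \neg Q(t))) \lor (\forall t\, \neg Q(t))
Rename bound variables to avoid capture: t↦x.
  (\forall t\, \forall s\, (\neg Q(s) \land \neg Q(t))) \lor (\forall x\, \neg Q(x))
Pull the quantifiers to the front (each side's bound variable is not free in the other side):
  \forall t\, \forall s\, \forall x\, (\neg Q(s) \land \neg Q(t) \lor \neg Q(x))
The prefix is \forall t \forall s \forall x: 3 universal, 0 existential.

0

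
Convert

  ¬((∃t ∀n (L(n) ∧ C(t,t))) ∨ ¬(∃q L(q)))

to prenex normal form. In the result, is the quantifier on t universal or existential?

Push ¬ through the quantifiers and connectives to reach negation normal form:
  (∀t ∃n (¬L(n) ∨ ¬C(t,t))) ∧ (∃q L(q))
Finally move all quantifiers to the prefix:
  ∀t ∃n ∃q ((¬L(n) ∨ ¬C(t,t)) ∧ L(q))
The quantifier ∃t sits under an odd number of negations, so it flips to ∀t.

universal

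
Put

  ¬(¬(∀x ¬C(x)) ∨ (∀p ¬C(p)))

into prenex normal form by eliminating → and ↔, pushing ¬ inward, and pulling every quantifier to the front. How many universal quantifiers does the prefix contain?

Drive negations inward (¬∀x A ≡ ∃x ¬A, ¬∃x A ≡ ∀x ¬A, De Morgan for ∧/∨):
  (∀x ¬C(x)) ∧ (∃p C(p))
All bound variables are already distinct, so no renaming is needed.
Extract every quantifier outward, since the variables are now distinct and don't occur free across branches:
  ∀x ∃p (¬C(x) ∧ C(p))
The prefix is ∀x ∃p: 1 universal, 1 existential.

1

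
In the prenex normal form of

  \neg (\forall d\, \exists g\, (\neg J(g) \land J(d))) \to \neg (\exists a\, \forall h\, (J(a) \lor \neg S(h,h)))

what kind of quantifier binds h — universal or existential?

existential

Rewrite implications/biconditionals: A → B as ¬A ∨ B.
  \neg \neg (\forall d\, \exists g\, (\neg J(g) \land J(d))) \lor \neg (\exists a\, \forall h\, (J(a) \lor \neg S(h,h)))
Move each ¬ inward, flipping quantifiers it crosses:
  (\forall d\, \exists g\, (\neg J(g) \land J(d))) \lor (\forall a\, \exists h\, (\neg J(a) \land S(h,h)))
All bound variables are already distinct, so no renaming is needed.
Finally move all quantifiers to the prefix:
  \forall d\, \exists g\, \forall a\, \exists h\, (\neg J(g) \land J(d) \lor \neg J(a) \land S(h,h))
The quantifier \forall h sits under an odd number of negations (counting the antecedent side of each →), so it flips to \exists h.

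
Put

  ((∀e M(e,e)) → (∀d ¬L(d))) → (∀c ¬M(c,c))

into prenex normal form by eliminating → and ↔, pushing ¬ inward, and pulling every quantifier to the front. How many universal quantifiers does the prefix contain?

Eliminate → and ↔ using ¬ and ∨.
  ¬(¬(∀e M(e,e)) ∨ (∀d ¬L(d))) ∨ (∀c ¬M(c,c))
Move each ¬ inward, flipping quantifiers it crosses:
  (∀e M(e,e)) ∧ (∃d L(d)) ∨ (∀c ¬M(c,c))
Finally move all quantifiers to the prefix:
  ∀e ∃d ∀c (M(e,e) ∧ L(d) ∨ ¬M(c,c))
The prefix is ∀e ∃d ∀c: 2 universal, 1 existential.

2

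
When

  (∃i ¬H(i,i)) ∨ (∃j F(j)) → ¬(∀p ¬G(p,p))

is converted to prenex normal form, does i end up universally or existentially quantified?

universal

Rewrite implications/biconditionals: A → B as ¬A ∨ B.
  ¬((∃i ¬H(i,i)) ∨ (∃j F(j))) ∨ ¬(∀p ¬G(p,p))
Drive negations inward (¬∀x A ≡ ∃x ¬A, ¬∃x A ≡ ∀x ¬A, De Morgan for ∧/∨):
  (∀i H(i,i)) ∧ (∀j ¬F(j)) ∨ (∃p G(p,p))
Pull the quantifiers to the front (each side's bound variable is not free in the other side):
  ∀i ∀j ∃p (H(i,i) ∧ ¬F(j) ∨ G(p,p))
The quantifier ∃i sits under an odd number of negations (counting the antecedent side of each →), so it flips to ∀i.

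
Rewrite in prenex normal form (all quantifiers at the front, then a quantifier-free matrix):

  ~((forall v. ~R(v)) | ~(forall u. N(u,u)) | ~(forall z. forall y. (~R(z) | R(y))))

Push ¬ through the quantifiers and connectives to reach negation normal form:
  (exists v. R(v)) & (forall u. N(u,u)) & (forall z. forall y. (~R(z) | R(y)))
Extract every quantifier outward, since the variables are now distinct and don't occur free across branches:
  exists v. forall u. forall z. forall y. (R(v) & N(u,u) & (~R(z) | R(y)))

exists v. forall u. forall z. forall y. (R(v) & N(u,u) & (~R(z) | R(y)))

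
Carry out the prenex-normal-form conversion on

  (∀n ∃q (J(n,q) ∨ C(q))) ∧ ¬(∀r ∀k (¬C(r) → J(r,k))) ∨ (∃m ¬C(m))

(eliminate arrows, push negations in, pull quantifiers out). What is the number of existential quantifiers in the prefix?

First replace A → B with ¬A ∨ B.
  (∀n ∃q (J(n,q) ∨ C(q))) ∧ ¬(∀r ∀k (¬¬C(r) ∨ J(r,k))) ∨ (∃m ¬C(m))
Push ¬ through the quantifiers and connectives to reach negation normal form:
  (∀n ∃q (J(n,q) ∨ C(q))) ∧ (∃r ∃k (¬C(r) ∧ ¬J(r,k))) ∨ (∃m ¬C(m))
All bound variables are already distinct, so no renaming is needed.
Finally move all quantifiers to the prefix:
  ∀n ∃q ∃r ∃k ∃m ((J(n,q) ∨ C(q)) ∧ ¬C(r) ∧ ¬J(r,k) ∨ ¬C(m))
The prefix is ∀n ∃q ∃r ∃k ∃m: 1 universal, 4 existential.

4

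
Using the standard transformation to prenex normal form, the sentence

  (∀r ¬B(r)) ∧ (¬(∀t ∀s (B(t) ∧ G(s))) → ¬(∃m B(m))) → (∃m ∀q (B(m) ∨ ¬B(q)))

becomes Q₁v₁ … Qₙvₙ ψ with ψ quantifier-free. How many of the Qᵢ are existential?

Eliminate → and ↔ using ¬ and ∨.
  ¬((∀r ¬B(r)) ∧ (¬¬(∀t ∀s (B(t) ∧ G(s))) ∨ ¬(∃m B(m)))) ∨ (∃m ∀q (B(m) ∨ ¬B(q)))
Push ¬ through the quantifiers and connectives to reach negation normal form:
  (∃r B(r)) ∨ (∃t ∃s (¬B(t) ∨ ¬G(s))) ∧ (∃m B(m)) ∨ (∃m ∀q (B(m) ∨ ¬B(q)))
Rename bound variables to avoid capture: m↦x1.
  (∃r B(r)) ∨ (∃t ∃s (¬B(t) ∨ ¬G(s))) ∧ (∃m B(m)) ∨ (∃x1 ∀q (B(x1) ∨ ¬B(q)))
Extract every quantifier outward, since the variables are now distinct and don't occur free across branches:
  ∃r ∃t ∃s ∃m ∃x1 ∀q (B(r) ∨ (¬B(t) ∨ ¬G(s)) ∧ B(m) ∨ B(x1) ∨ ¬B(q))
The prefix is ∃r ∃t ∃s ∃m ∃x1 ∀q: 1 universal, 5 existential.

5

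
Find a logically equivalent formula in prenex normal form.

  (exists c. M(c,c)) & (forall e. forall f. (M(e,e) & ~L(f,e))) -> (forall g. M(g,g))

First replace A → B with ¬A ∨ B.
  ~((exists c. M(c,c)) & (forall e. forall f. (M(e,e) & ~L(f,e)))) | (forall g. M(g,g))
Push ¬ through the quantifiers and connectives to reach negation normal form:
  (forall c. ~M(c,c)) | (exists e. exists f. (~M(e,e) | L(f,e))) | (forall g. M(g,g))
All bound variables are already distinct, so no renaming is needed.
Pull the quantifiers to the front (each side's bound variable is not free in the other side):
  forall c. exists e. exists f. forall g. (~M(c,c) | ~M(e,e) | L(f,e) | M(g,g))

forall c. exists e. exists f. forall g. (~M(c,c) | ~M(e,e) | L(f,e) | M(g,g))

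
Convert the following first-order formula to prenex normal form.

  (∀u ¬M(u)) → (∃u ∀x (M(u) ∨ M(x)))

Rewrite implications/biconditionals: A → B as ¬A ∨ B.
  ¬(∀u ¬M(u)) ∨ (∃u ∀x (M(u) ∨ M(x)))
Drive negations inward (¬∀x A ≡ ∃x ¬A, ¬∃x A ≡ ∀x ¬A, De Morgan for ∧/∨):
  (∃u M(u)) ∨ (∃u ∀x (M(u) ∨ M(x)))
Standardize variables apart so no two quantifiers bind the same name: u↦v1.
  (∃u M(u)) ∨ (∃v1 ∀x (M(v1) ∨ M(x)))
Extract every quantifier outward, since the variables are now distinct and don't occur free across branches:
  ∃u ∃v1 ∀x (M(u) ∨ M(v1) ∨ M(x))

∃u ∃v1 ∀x (M(u) ∨ M(v1) ∨ M(x))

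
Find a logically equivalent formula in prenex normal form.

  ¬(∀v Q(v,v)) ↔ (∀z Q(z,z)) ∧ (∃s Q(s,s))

∀v ∀z ∃s ∃w ∀z1 ∃u ((Q(v,v) ∨ Q(z,z) ∧ Q(s,s)) ∧ (¬Q(w,w) ∨ ¬Q(z1,z1) ∨ ¬Q(u,u)))

First replace A → B with ¬A ∨ B; A ↔ B as (¬A ∨ B) ∧ (¬B ∨ A).
  (¬¬(∀v Q(v,v)) ∨ (∀z Q(z,z)) ∧ (∃s Q(s,s))) ∧ (¬((∀z Q(z,z)) ∧ (∃s Q(s,s))) ∨ ¬(∀v Q(v,v)))
Drive negations inward (¬∀x A ≡ ∃x ¬A, ¬∃x A ≡ ∀x ¬A, De Morgan for ∧/∨):
  ((∀v Q(v,v)) ∨ (∀z Q(z,z)) ∧ (∃s Q(s,s))) ∧ ((∃z ¬Q(z,z)) ∨ (∀s ¬Q(s,s)) ∨ (∃v ¬Q(v,v)))
Rename bound variables to avoid capture: z↦w, s↦z1, v↦u.
  ((∀v Q(v,v)) ∨ (∀z Q(z,z)) ∧ (∃s Q(s,s))) ∧ ((∃w ¬Q(w,w)) ∨ (∀z1 ¬Q(z1,z1)) ∨ (∃u ¬Q(u,u)))
Pull the quantifiers to the front (each side's bound variable is not free in the other side):
  ∀v ∀z ∃s ∃w ∀z1 ∃u ((Q(v,v) ∨ Q(z,z) ∧ Q(s,s)) ∧ (¬Q(w,w) ∨ ¬Q(z1,z1) ∨ ¬Q(u,u)))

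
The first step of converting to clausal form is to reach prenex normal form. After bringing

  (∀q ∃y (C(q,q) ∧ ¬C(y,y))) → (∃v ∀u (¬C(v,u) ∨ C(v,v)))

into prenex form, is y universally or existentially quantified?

universal

Rewrite implications/biconditionals: A → B as ¬A ∨ B.
  ¬(∀q ∃y (C(q,q) ∧ ¬C(y,y))) ∨ (∃v ∀u (¬C(v,u) ∨ C(v,v)))
Push ¬ through the quantifiers and connectives to reach negation normal form:
  (∃q ∀y (¬C(q,q) ∨ C(y,y))) ∨ (∃v ∀u (¬C(v,u) ∨ C(v,v)))
Pull the quantifiers to the front (each side's bound variable is not free in the other side):
  ∃q ∀y ∃v ∀u (¬C(q,q) ∨ C(y,y) ∨ ¬C(v,u) ∨ C(v,v))
The quantifier ∃y sits under an odd number of negations (counting the antecedent side of each →), so it flips to ∀y.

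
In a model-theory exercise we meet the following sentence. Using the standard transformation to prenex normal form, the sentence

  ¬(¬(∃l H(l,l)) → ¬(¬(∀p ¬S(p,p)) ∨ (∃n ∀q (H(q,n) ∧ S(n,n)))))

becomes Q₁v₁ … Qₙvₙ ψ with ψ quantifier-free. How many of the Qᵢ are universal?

2

Rewrite implications/biconditionals: A → B as ¬A ∨ B.
  ¬(¬¬(∃l H(l,l)) ∨ ¬(¬(∀p ¬S(p,p)) ∨ (∃n ∀q (H(q,n) ∧ S(n,n)))))
Drive negations inward (¬∀x A ≡ ∃x ¬A, ¬∃x A ≡ ∀x ¬A, De Morgan for ∧/∨):
  (∀l ¬H(l,l)) ∧ ((∃p S(p,p)) ∨ (∃n ∀q (H(q,n) ∧ S(n,n))))
All bound variables are already distinct, so no renaming is needed.
Pull the quantifiers to the front (each side's bound variable is not free in the other side):
  ∀l ∃p ∃n ∀q (¬H(l,l) ∧ (S(p,p) ∨ H(q,n) ∧ S(n,n)))
The prefix is ∀l ∃p ∃n ∀q: 2 universal, 2 existential.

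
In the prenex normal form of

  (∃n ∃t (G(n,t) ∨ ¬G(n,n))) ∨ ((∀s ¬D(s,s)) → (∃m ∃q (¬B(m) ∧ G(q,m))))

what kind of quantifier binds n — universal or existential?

Rewrite implications/biconditionals: A → B as ¬A ∨ B.
  (∃n ∃t (G(n,t) ∨ ¬G(n,n))) ∨ ¬(∀s ¬D(s,s)) ∨ (∃m ∃q (¬B(m) ∧ G(q,m)))
Push ¬ through the quantifiers and connectives to reach negation normal form:
  (∃n ∃t (G(n,t) ∨ ¬G(n,n))) ∨ (∃s D(s,s)) ∨ (∃m ∃q (¬B(m) ∧ G(q,m)))
All bound variables are already distinct, so no renaming is needed.
Pull the quantifiers to the front (each side's bound variable is not free in the other side):
  ∃n ∃t ∃s ∃m ∃q (G(n,t) ∨ ¬G(n,n) ∨ D(s,s) ∨ ¬B(m) ∧ G(q,m))
The quantifier ∃n sits under an even number of negations (counting the antecedent side of each →), so it remains existential.

existential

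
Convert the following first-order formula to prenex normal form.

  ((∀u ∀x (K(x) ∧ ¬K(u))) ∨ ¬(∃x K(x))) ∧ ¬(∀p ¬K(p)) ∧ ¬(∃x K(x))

∀u ∀x ∀x1 ∃p ∀t ((K(x) ∧ ¬K(u) ∨ ¬K(x1)) ∧ K(p) ∧ ¬K(t))

Drive negations inward (¬∀x A ≡ ∃x ¬A, ¬∃x A ≡ ∀x ¬A, De Morgan for ∧/∨):
  ((∀u ∀x (K(x) ∧ ¬K(u))) ∨ (∀x ¬K(x))) ∧ (∃p K(p)) ∧ (∀x ¬K(x))
Standardize variables apart so no two quantifiers bind the same name: x↦x1, x↦t.
  ((∀u ∀x (K(x) ∧ ¬K(u))) ∨ (∀x1 ¬K(x1))) ∧ (∃p K(p)) ∧ (∀t ¬K(t))
Pull the quantifiers to the front (each side's bound variable is not free in the other side):
  ∀u ∀x ∀x1 ∃p ∀t ((K(x) ∧ ¬K(u) ∨ ¬K(x1)) ∧ K(p) ∧ ¬K(t))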